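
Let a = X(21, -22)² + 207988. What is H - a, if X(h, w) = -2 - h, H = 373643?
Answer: 165126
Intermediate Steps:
a = 208517 (a = (-2 - 1*21)² + 207988 = (-2 - 21)² + 207988 = (-23)² + 207988 = 529 + 207988 = 208517)
H - a = 373643 - 1*208517 = 373643 - 208517 = 165126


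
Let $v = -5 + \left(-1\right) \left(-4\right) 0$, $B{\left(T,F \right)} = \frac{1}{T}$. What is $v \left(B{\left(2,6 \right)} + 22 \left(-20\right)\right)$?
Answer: $\frac{4395}{2} \approx 2197.5$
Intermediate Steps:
$v = -5$ ($v = -5 + 4 \cdot 0 = -5 + 0 = -5$)
$v \left(B{\left(2,6 \right)} + 22 \left(-20\right)\right) = - 5 \left(\frac{1}{2} + 22 \left(-20\right)\right) = - 5 \left(\frac{1}{2} - 440\right) = \left(-5\right) \left(- \frac{879}{2}\right) = \frac{4395}{2}$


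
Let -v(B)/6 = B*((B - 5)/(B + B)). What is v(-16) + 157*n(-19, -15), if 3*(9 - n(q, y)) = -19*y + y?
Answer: -12654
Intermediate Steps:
n(q, y) = 9 + 6*y (n(q, y) = 9 - (-19*y + y)/3 = 9 - (-6)*y = 9 + 6*y)
v(B) = 15 - 3*B (v(B) = -6*B*(B - 5)/(B + B) = -6*B*(-5 + B)/((2*B)) = -6*B*(-5 + B)*(1/(2*B)) = -6*B*(-5 + B)/(2*B) = -6*(-5/2 + B/2) = 15 - 3*B)
v(-16) + 157*n(-19, -15) = (15 - 3*(-16)) + 157*(9 + 6*(-15)) = (15 + 48) + 157*(9 - 90) = 63 + 157*(-81) = 63 - 12717 = -12654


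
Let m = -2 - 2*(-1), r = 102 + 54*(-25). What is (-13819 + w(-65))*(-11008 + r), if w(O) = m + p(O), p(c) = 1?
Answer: 169353408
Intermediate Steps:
r = -1248 (r = 102 - 1350 = -1248)
m = 0 (m = -2 + 2 = 0)
w(O) = 1 (w(O) = 0 + 1 = 1)
(-13819 + w(-65))*(-11008 + r) = (-13819 + 1)*(-11008 - 1248) = -13818*(-12256) = 169353408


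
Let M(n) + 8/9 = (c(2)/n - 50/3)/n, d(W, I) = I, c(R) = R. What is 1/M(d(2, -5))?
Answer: 225/568 ≈ 0.39613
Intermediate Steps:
M(n) = -8/9 + (-50/3 + 2/n)/n (M(n) = -8/9 + (2/n - 50/3)/n = -8/9 + (-50/3 + 2/n)/n)
1/M(d(2, -5)) = 1/(-8/9 + 2/(-5)**2 - 50/3/(-5)) = 1/(-8/9 + 2*(1/25) - 50/3*(-1/5)) = 1/(-8/9 + 2/25 + 10/3) = 1/(568/225) = 225/568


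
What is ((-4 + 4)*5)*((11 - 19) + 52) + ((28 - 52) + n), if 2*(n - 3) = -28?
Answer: -35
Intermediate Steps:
n = -11 (n = 3 + (½)*(-28) = 3 - 14 = -11)
((-4 + 4)*5)*((11 - 19) + 52) + ((28 - 52) + n) = ((-4 + 4)*5)*((11 - 19) + 52) + ((28 - 52) - 11) = (0*5)*(-8 + 52) + (-24 - 11) = 0*44 - 35 = 0 - 35 = -35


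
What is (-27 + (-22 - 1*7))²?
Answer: 3136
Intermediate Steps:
(-27 + (-22 - 1*7))² = (-27 + (-22 - 7))² = (-27 - 29)² = (-56)² = 3136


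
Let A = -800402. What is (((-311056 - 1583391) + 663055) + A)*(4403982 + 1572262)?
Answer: -12142496701736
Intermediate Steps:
(((-311056 - 1583391) + 663055) + A)*(4403982 + 1572262) = (((-311056 - 1583391) + 663055) - 800402)*(4403982 + 1572262) = ((-1894447 + 663055) - 800402)*5976244 = (-1231392 - 800402)*5976244 = -2031794*5976244 = -12142496701736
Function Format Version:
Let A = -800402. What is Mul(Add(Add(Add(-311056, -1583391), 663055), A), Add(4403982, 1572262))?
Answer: -12142496701736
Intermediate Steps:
Mul(Add(Add(Add(-311056, -1583391), 663055), A), Add(4403982, 1572262)) = Mul(Add(Add(Add(-311056, -1583391), 663055), -800402), Add(4403982, 1572262)) = Mul(Add(Add(-1894447, 663055), -800402), 5976244) = Mul(Add(-1231392, -800402), 5976244) = Mul(-2031794, 5976244) = -12142496701736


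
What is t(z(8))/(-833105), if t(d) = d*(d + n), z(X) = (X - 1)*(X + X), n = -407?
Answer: 944/23803 ≈ 0.039659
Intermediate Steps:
z(X) = 2*X*(-1 + X) (z(X) = (-1 + X)*(2*X) = 2*X*(-1 + X))
t(d) = d*(-407 + d) (t(d) = d*(d - 407) = d*(-407 + d))
t(z(8))/(-833105) = ((2*8*(-1 + 8))*(-407 + 2*8*(-1 + 8)))/(-833105) = ((2*8*7)*(-407 + 2*8*7))*(-1/833105) = (112*(-407 + 112))*(-1/833105) = (112*(-295))*(-1/833105) = -33040*(-1/833105) = 944/23803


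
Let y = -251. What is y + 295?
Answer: 44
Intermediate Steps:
y + 295 = -251 + 295 = 44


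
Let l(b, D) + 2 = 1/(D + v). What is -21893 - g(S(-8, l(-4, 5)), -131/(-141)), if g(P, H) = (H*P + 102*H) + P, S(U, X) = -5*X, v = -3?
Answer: -1034105/47 ≈ -22002.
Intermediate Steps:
l(b, D) = -2 + 1/(-3 + D) (l(b, D) = -2 + 1/(D - 3) = -2 + 1/(-3 + D))
g(P, H) = P + 102*H + H*P (g(P, H) = (102*H + H*P) + P = P + 102*H + H*P)
-21893 - g(S(-8, l(-4, 5)), -131/(-141)) = -21893 - (-5*(7 - 2*5)/(-3 + 5) + 102*(-131/(-141)) + (-131/(-141))*(-5*(7 - 2*5)/(-3 + 5))) = -21893 - (-5*(7 - 10)/2 + 102*(-131*(-1/141)) + (-131*(-1/141))*(-5*(7 - 10)/2)) = -21893 - (-5*(-3)/2 + 102*(131/141) + 131*(-5*(-3)/2)/141) = -21893 - (-5*(-3/2) + 4454/47 + 131*(-5*(-3/2))/141) = -21893 - (15/2 + 4454/47 + (131/141)*(15/2)) = -21893 - (15/2 + 4454/47 + 655/94) = -21893 - 1*5134/47 = -21893 - 5134/47 = -1034105/47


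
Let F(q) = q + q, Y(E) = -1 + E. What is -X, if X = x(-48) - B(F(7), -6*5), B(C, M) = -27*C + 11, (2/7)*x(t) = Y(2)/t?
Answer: -35225/96 ≈ -366.93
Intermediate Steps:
x(t) = 7/(2*t) (x(t) = 7*((-1 + 2)/t)/2 = 7*(1/t)/2 = 7/(2*t))
F(q) = 2*q
B(C, M) = 11 - 27*C
X = 35225/96 (X = (7/2)/(-48) - (11 - 54*7) = (7/2)*(-1/48) - (11 - 27*14) = -7/96 - (11 - 378) = -7/96 - 1*(-367) = -7/96 + 367 = 35225/96 ≈ 366.93)
-X = -1*35225/96 = -35225/96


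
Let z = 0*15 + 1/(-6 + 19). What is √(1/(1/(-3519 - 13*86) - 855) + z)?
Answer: √297679738265/1982318 ≈ 0.27523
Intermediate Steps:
z = 1/13 (z = 0 + 1/13 = 1/13 ≈ 0.076923)
√(1/(1/(-3519 - 13*86) - 855) + z) = √(1/(1/(-3519 - 13*86) - 855) + 1/13) = √(1/(1/(-3519 - 1118) - 855) + 1/13) = √(1/(1/(-4637) - 855) + 1/13) = √(1/(-1/4637 - 855) + 1/13) = √(1/(-3964636/4637) + 1/13) = √(-4637/3964636 + 1/13) = √(300335/3964636) = √297679738265/1982318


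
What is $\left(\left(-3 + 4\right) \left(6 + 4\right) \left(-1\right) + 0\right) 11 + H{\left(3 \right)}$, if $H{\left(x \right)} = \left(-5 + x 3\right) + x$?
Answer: $-103$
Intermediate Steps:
$H{\left(x \right)} = -5 + 4 x$ ($H{\left(x \right)} = \left(-5 + 3 x\right) + x = -5 + 4 x$)
$\left(\left(-3 + 4\right) \left(6 + 4\right) \left(-1\right) + 0\right) 11 + H{\left(3 \right)} = \left(\left(-3 + 4\right) \left(6 + 4\right) \left(-1\right) + 0\right) 11 + \left(-5 + 4 \cdot 3\right) = \left(1 \cdot 10 \left(-1\right) + 0\right) 11 + \left(-5 + 12\right) = \left(10 \left(-1\right) + 0\right) 11 + 7 = \left(-10 + 0\right) 11 + 7 = \left(-10\right) 11 + 7 = -110 + 7 = -103$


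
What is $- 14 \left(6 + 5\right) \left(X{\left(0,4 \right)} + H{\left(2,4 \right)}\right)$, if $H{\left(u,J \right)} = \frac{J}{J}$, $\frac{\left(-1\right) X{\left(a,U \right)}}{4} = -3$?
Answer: $-2002$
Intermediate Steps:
$X{\left(a,U \right)} = 12$ ($X{\left(a,U \right)} = \left(-4\right) \left(-3\right) = 12$)
$H{\left(u,J \right)} = 1$
$- 14 \left(6 + 5\right) \left(X{\left(0,4 \right)} + H{\left(2,4 \right)}\right) = - 14 \left(6 + 5\right) \left(12 + 1\right) = - 14 \cdot 11 \cdot 13 = \left(-14\right) 143 = -2002$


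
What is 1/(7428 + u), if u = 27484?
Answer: 1/34912 ≈ 2.8643e-5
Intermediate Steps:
1/(7428 + u) = 1/(7428 + 27484) = 1/34912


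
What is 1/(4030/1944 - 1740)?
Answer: -972/1689265 ≈ -0.00057540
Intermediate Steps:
1/(4030/1944 - 1740) = 1/(4030*(1/1944) - 1740) = 1/(2015/972 - 1740) = 1/(-1689265/972) = -972/1689265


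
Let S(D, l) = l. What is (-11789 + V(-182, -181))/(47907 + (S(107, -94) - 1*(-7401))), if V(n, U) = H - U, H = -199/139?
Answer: -1613711/7674746 ≈ -0.21026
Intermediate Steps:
H = -199/139 (H = -199*1/139 = -199/139 ≈ -1.4317)
V(n, U) = -199/139 - U
(-11789 + V(-182, -181))/(47907 + (S(107, -94) - 1*(-7401))) = (-11789 + (-199/139 - 1*(-181)))/(47907 + (-94 - 1*(-7401))) = (-11789 + (-199/139 + 181))/(47907 + (-94 + 7401)) = (-11789 + 24960/139)/(47907 + 7307) = -1613711/139/55214 = -1613711/139*1/55214 = -1613711/7674746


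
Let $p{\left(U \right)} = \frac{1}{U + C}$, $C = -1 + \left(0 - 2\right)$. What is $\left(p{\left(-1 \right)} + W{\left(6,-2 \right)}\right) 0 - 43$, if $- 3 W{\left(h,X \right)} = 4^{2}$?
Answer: $-43$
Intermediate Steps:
$C = -3$ ($C = -1 - 2 = -3$)
$p{\left(U \right)} = \frac{1}{-3 + U}$ ($p{\left(U \right)} = \frac{1}{U - 3} = \frac{1}{-3 + U}$)
$W{\left(h,X \right)} = - \frac{16}{3}$ ($W{\left(h,X \right)} = - \frac{4^{2}}{3} = \left(- \frac{1}{3}\right) 16 = - \frac{16}{3}$)
$\left(p{\left(-1 \right)} + W{\left(6,-2 \right)}\right) 0 - 43 = \left(\frac{1}{-3 - 1} - \frac{16}{3}\right) 0 - 43 = \left(\frac{1}{-4} - \frac{16}{3}\right) 0 - 43 = \left(- \frac{1}{4} - \frac{16}{3}\right) 0 - 43 = \left(- \frac{67}{12}\right) 0 - 43 = 0 - 43 = -43$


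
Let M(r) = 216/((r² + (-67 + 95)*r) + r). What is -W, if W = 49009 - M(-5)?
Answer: -245054/5 ≈ -49011.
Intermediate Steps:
M(r) = 216/(r² + 29*r) (M(r) = 216/((r² + 28*r) + r) = 216/(r² + 29*r))
W = 245054/5 (W = 49009 - 216/((-5)*(29 - 5)) = 49009 - 216*(-1)/(5*24) = 49009 - 1*(-9/5) = 49009 + 9/5 = 245054/5 ≈ 49011.)
-W = -1*245054/5 = -245054/5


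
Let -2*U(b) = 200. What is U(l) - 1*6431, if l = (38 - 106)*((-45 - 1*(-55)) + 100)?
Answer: -6531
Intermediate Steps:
l = -7480 (l = -68*((-45 + 55) + 100) = -68*(10 + 100) = -68*110 = -7480)
U(b) = -100 (U(b) = -½*200 = -100)
U(l) - 1*6431 = -100 - 1*6431 = -100 - 6431 = -6531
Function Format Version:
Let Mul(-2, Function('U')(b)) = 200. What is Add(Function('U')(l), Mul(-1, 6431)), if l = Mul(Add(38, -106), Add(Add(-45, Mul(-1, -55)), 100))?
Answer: -6531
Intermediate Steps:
l = -7480 (l = Mul(-68, Add(Add(-45, 55), 100)) = Mul(-68, Add(10, 100)) = Mul(-68, 110) = -7480)
Function('U')(b) = -100 (Function('U')(b) = Mul(Rational(-1, 2), 200) = -100)
Add(Function('U')(l), Mul(-1, 6431)) = Add(-100, Mul(-1, 6431)) = Add(-100, -6431) = -6531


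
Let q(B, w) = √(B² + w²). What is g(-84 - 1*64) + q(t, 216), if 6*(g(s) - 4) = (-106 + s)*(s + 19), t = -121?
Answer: 5465 + √61297 ≈ 5712.6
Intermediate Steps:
g(s) = 4 + (-106 + s)*(19 + s)/6 (g(s) = 4 + ((-106 + s)*(s + 19))/6 = 4 + ((-106 + s)*(19 + s))/6 = 4 + (-106 + s)*(19 + s)/6)
g(-84 - 1*64) + q(t, 216) = (-995/3 - 29*(-84 - 1*64)/2 + (-84 - 1*64)²/6) + √((-121)² + 216²) = (-995/3 - 29*(-84 - 64)/2 + (-84 - 64)²/6) + √(14641 + 46656) = (-995/3 - 29/2*(-148) + (⅙)*(-148)²) + √61297 = (-995/3 + 2146 + (⅙)*21904) + √61297 = (-995/3 + 2146 + 10952/3) + √61297 = 5465 + √61297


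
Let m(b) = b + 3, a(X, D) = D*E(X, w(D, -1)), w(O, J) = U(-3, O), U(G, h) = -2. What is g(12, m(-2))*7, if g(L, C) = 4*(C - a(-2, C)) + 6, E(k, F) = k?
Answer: 126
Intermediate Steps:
w(O, J) = -2
a(X, D) = D*X
m(b) = 3 + b
g(L, C) = 6 + 12*C (g(L, C) = 4*(C - C*(-2)) + 6 = 4*(C - (-2)*C) + 6 = 4*(C + 2*C) + 6 = 4*(3*C) + 6 = 12*C + 6 = 6 + 12*C)
g(12, m(-2))*7 = (6 + 12*(3 - 2))*7 = (6 + 12*1)*7 = (6 + 12)*7 = 18*7 = 126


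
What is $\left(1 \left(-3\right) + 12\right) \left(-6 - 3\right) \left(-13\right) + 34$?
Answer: $1087$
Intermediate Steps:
$\left(1 \left(-3\right) + 12\right) \left(-6 - 3\right) \left(-13\right) + 34 = \left(-3 + 12\right) \left(-9\right) \left(-13\right) + 34 = 9 \left(-9\right) \left(-13\right) + 34 = \left(-81\right) \left(-13\right) + 34 = 1053 + 34 = 1087$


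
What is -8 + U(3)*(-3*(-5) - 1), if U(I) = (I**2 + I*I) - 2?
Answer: 216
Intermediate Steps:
U(I) = -2 + 2*I**2 (U(I) = (I**2 + I**2) - 2 = 2*I**2 - 2 = -2 + 2*I**2)
-8 + U(3)*(-3*(-5) - 1) = -8 + (-2 + 2*3**2)*(-3*(-5) - 1) = -8 + (-2 + 2*9)*(15 - 1) = -8 + (-2 + 18)*14 = -8 + 16*14 = -8 + 224 = 216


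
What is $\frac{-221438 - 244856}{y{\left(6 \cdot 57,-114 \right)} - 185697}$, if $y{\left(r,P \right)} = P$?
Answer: $\frac{466294}{185811} \approx 2.5095$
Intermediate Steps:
$\frac{-221438 - 244856}{y{\left(6 \cdot 57,-114 \right)} - 185697} = \frac{-221438 - 244856}{-114 - 185697} = - \frac{466294}{-185811} = \left(-466294\right) \left(- \frac{1}{185811}\right) = \frac{466294}{185811}$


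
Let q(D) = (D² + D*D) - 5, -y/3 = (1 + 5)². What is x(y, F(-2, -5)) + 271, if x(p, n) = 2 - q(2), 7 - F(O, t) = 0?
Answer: 270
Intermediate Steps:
F(O, t) = 7 (F(O, t) = 7 - 1*0 = 7 + 0 = 7)
y = -108 (y = -3*(1 + 5)² = -3*6² = -3*36 = -108)
q(D) = -5 + 2*D² (q(D) = (D² + D²) - 5 = 2*D² - 5 = -5 + 2*D²)
x(p, n) = -1 (x(p, n) = 2 - (-5 + 2*2²) = 2 - (-5 + 2*4) = 2 - (-5 + 8) = 2 - 1*3 = 2 - 3 = -1)
x(y, F(-2, -5)) + 271 = -1 + 271 = 270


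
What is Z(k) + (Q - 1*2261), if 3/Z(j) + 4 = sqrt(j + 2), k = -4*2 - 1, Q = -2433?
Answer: -107974/23 - 3*I*sqrt(7)/23 ≈ -4694.5 - 0.3451*I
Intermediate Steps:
k = -9 (k = -8 - 1 = -9)
Z(j) = 3/(-4 + sqrt(2 + j)) (Z(j) = 3/(-4 + sqrt(j + 2)) = 3/(-4 + sqrt(2 + j)))
Z(k) + (Q - 1*2261) = 3/(-4 + sqrt(2 - 9)) + (-2433 - 1*2261) = 3/(-4 + sqrt(-7)) + (-2433 - 2261) = 3/(-4 + I*sqrt(7)) - 4694 = -4694 + 3/(-4 + I*sqrt(7))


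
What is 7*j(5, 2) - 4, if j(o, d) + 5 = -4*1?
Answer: -67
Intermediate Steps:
j(o, d) = -9 (j(o, d) = -5 - 4*1 = -5 - 4 = -9)
7*j(5, 2) - 4 = 7*(-9) - 4 = -63 - 4 = -67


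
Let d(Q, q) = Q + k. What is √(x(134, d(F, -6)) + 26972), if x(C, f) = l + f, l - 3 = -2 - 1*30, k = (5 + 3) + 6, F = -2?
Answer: 3*√2995 ≈ 164.18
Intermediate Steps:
k = 14 (k = 8 + 6 = 14)
l = -29 (l = 3 + (-2 - 1*30) = 3 + (-2 - 30) = 3 - 32 = -29)
d(Q, q) = 14 + Q (d(Q, q) = Q + 14 = 14 + Q)
x(C, f) = -29 + f
√(x(134, d(F, -6)) + 26972) = √((-29 + (14 - 2)) + 26972) = √((-29 + 12) + 26972) = √(-17 + 26972) = √26955 = 3*√2995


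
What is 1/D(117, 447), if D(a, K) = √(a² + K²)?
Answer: √23722/71166 ≈ 0.0021642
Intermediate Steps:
D(a, K) = √(K² + a²)
1/D(117, 447) = 1/(√(447² + 117²)) = 1/(√(199809 + 13689)) = 1/(√213498) = 1/(3*√23722) = √23722/71166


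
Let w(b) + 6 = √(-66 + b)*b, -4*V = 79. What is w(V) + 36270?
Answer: 36264 - 553*I*√7/8 ≈ 36264.0 - 182.89*I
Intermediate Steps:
V = -79/4 (V = -¼*79 = -79/4 ≈ -19.750)
w(b) = -6 + b*√(-66 + b) (w(b) = -6 + √(-66 + b)*b = -6 + b*√(-66 + b))
w(V) + 36270 = (-6 - 79*√(-66 - 79/4)/4) + 36270 = (-6 - 553*I*√7/8) + 36270 = 36264 - 553*I*√7/8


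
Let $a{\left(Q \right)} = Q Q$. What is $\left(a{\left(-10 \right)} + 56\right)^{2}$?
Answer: $24336$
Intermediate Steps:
$a{\left(Q \right)} = Q^{2}$
$\left(a{\left(-10 \right)} + 56\right)^{2} = \left(\left(-10\right)^{2} + 56\right)^{2} = \left(100 + 56\right)^{2} = 156^{2} = 24336$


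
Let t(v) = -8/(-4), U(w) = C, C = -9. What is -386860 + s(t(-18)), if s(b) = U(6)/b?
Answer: -773729/2 ≈ -3.8686e+5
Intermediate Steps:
U(w) = -9
t(v) = 2 (t(v) = -8*(-¼) = 2)
s(b) = -9/b
-386860 + s(t(-18)) = -386860 - 9/2 = -773729/2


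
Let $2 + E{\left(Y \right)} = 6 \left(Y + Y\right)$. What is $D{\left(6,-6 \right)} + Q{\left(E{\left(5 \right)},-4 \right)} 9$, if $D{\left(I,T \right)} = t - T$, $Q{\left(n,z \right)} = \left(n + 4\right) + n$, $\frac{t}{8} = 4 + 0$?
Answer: $1118$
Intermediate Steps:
$E{\left(Y \right)} = -2 + 12 Y$ ($E{\left(Y \right)} = -2 + 6 \left(Y + Y\right) = -2 + 6 \cdot 2 Y = -2 + 12 Y$)
$t = 32$ ($t = 8 \left(4 + 0\right) = 8 \cdot 4 = 32$)
$Q{\left(n,z \right)} = 4 + 2 n$ ($Q{\left(n,z \right)} = \left(4 + n\right) + n = 4 + 2 n$)
$D{\left(I,T \right)} = 32 - T$
$D{\left(6,-6 \right)} + Q{\left(E{\left(5 \right)},-4 \right)} 9 = \left(32 - -6\right) + \left(4 + 2 \left(-2 + 12 \cdot 5\right)\right) 9 = \left(32 + 6\right) + \left(4 + 2 \left(-2 + 60\right)\right) 9 = 38 + \left(4 + 2 \cdot 58\right) 9 = 38 + \left(4 + 116\right) 9 = 38 + 120 \cdot 9 = 38 + 1080 = 1118$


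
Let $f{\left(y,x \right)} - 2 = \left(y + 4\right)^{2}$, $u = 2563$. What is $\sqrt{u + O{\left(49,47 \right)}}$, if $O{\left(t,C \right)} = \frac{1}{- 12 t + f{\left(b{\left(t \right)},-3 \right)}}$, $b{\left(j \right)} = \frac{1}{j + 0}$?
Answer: $\frac{5 \sqrt{191907907857570}}{1368177} \approx 50.626$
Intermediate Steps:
$b{\left(j \right)} = \frac{1}{j}$
$f{\left(y,x \right)} = 2 + \left(4 + y\right)^{2}$ ($f{\left(y,x \right)} = 2 + \left(y + 4\right)^{2} = 2 + \left(4 + y\right)^{2}$)
$O{\left(t,C \right)} = \frac{1}{2 + \left(4 + \frac{1}{t}\right)^{2} - 12 t}$ ($O{\left(t,C \right)} = \frac{1}{- 12 t + \left(2 + \left(4 + \frac{1}{t}\right)^{2}\right)} = \frac{1}{2 + \left(4 + \frac{1}{t}\right)^{2} - 12 t}$)
$\sqrt{u + O{\left(49,47 \right)}} = \sqrt{2563 + \frac{49^{2}}{\left(1 + 4 \cdot 49\right)^{2} + 2 \cdot 49^{2} \left(1 - 294\right)}} = \sqrt{2563 + \frac{2401}{\left(1 + 196\right)^{2} + 2 \cdot 2401 \left(1 - 294\right)}} = \sqrt{2563 + \frac{2401}{197^{2} + 2 \cdot 2401 \left(-293\right)}} = \sqrt{2563 + \frac{2401}{38809 - 1406986}} = \sqrt{2563 + \frac{2401}{-1368177}} = \sqrt{2563 + 2401 \left(- \frac{1}{1368177}\right)} = \sqrt{2563 - \frac{2401}{1368177}} = \sqrt{\frac{3506635250}{1368177}} = \frac{5 \sqrt{191907907857570}}{1368177}$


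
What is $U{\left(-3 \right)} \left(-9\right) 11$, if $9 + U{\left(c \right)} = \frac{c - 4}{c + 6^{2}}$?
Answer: $912$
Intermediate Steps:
$U{\left(c \right)} = -9 + \frac{-4 + c}{36 + c}$ ($U{\left(c \right)} = -9 + \frac{c - 4}{c + 6^{2}} = -9 + \frac{-4 + c}{c + 36} = -9 + \frac{-4 + c}{36 + c}$)
$U{\left(-3 \right)} \left(-9\right) 11 = \frac{8 \left(-41 - -3\right)}{36 - 3} \left(-9\right) 11 = \frac{8 \left(-41 + 3\right)}{33} \left(-9\right) 11 = 8 \cdot \frac{1}{33} \left(-38\right) \left(-9\right) 11 = \left(- \frac{304}{33}\right) \left(-9\right) 11 = \frac{912}{11} \cdot 11 = 912$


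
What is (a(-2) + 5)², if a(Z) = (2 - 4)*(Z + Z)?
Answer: 169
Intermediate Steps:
a(Z) = -4*Z
(a(-2) + 5)² = (-4*(-2) + 5)² = (8 + 5)² = 13² = 169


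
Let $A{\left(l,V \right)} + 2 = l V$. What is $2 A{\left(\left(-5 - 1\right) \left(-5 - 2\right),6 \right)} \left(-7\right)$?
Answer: $-3500$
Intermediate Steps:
$A{\left(l,V \right)} = -2 + V l$ ($A{\left(l,V \right)} = -2 + l V = -2 + V l$)
$2 A{\left(\left(-5 - 1\right) \left(-5 - 2\right),6 \right)} \left(-7\right) = 2 \left(-2 + 6 \left(-5 - 1\right) \left(-5 - 2\right)\right) \left(-7\right) = 2 \left(-2 + 6 \left(\left(-6\right) \left(-7\right)\right)\right) \left(-7\right) = 2 \left(-2 + 6 \cdot 42\right) \left(-7\right) = 2 \left(-2 + 252\right) \left(-7\right) = 2 \cdot 250 \left(-7\right) = 500 \left(-7\right) = -3500$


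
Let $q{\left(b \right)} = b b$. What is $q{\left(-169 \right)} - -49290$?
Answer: $77851$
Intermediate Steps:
$q{\left(b \right)} = b^{2}$
$q{\left(-169 \right)} - -49290 = \left(-169\right)^{2} - -49290 = 28561 + 49290 = 77851$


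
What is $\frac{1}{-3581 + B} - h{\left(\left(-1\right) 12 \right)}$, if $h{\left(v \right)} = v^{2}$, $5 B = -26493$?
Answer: $- \frac{6393317}{44398} \approx -144.0$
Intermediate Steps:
$B = - \frac{26493}{5}$ ($B = \frac{1}{5} \left(-26493\right) = - \frac{26493}{5} \approx -5298.6$)
$\frac{1}{-3581 + B} - h{\left(\left(-1\right) 12 \right)} = \frac{1}{-3581 - \frac{26493}{5}} - \left(\left(-1\right) 12\right)^{2} = \frac{1}{- \frac{44398}{5}} - \left(-12\right)^{2} = - \frac{5}{44398} - 144 = - \frac{6393317}{44398}$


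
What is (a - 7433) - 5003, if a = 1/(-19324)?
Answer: -240313265/19324 ≈ -12436.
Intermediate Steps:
a = -1/19324 ≈ -5.1749e-5
(a - 7433) - 5003 = (-1/19324 - 7433) - 5003 = -143635293/19324 - 5003 = -240313265/19324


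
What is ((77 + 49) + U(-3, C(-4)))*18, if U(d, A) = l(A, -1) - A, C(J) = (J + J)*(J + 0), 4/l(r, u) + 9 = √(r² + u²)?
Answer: 199737/118 + 45*√41/118 ≈ 1695.1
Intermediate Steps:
l(r, u) = 4/(-9 + √(r² + u²))
C(J) = 2*J² (C(J) = (2*J)*J = 2*J²)
U(d, A) = -A + 4/(-9 + √(1 + A²)) (U(d, A) = 4/(-9 + √(A² + (-1)²)) - A = 4/(-9 + √(A² + 1)) - A = 4/(-9 + √(1 + A²)) - A = -A + 4/(-9 + √(1 + A²)))
((77 + 49) + U(-3, C(-4)))*18 = ((77 + 49) + (4 - 2*(-4)²*(-9 + √(1 + (2*(-4)²)²)))/(-9 + √(1 + (2*(-4)²)²)))*18 = (126 + (4 - 2*16*(-9 + √(1 + (2*16)²)))/(-9 + √(1 + (2*16)²)))*18 = (126 + (4 - 1*32*(-9 + √(1 + 32²)))/(-9 + √(1 + 32²)))*18 = (126 + (4 - 1*32*(-9 + √(1 + 1024)))/(-9 + √(1 + 1024)))*18 = (126 + (4 - 1*32*(-9 + √1025))/(-9 + √1025))*18 = (126 + (4 - 1*32*(-9 + 5*√41))/(-9 + 5*√41))*18 = (126 + (4 + (288 - 160*√41))/(-9 + 5*√41))*18 = (126 + (292 - 160*√41)/(-9 + 5*√41))*18 = 2268 + 18*(292 - 160*√41)/(-9 + 5*√41)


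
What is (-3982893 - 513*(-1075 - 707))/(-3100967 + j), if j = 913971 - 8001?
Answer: 3068727/2194997 ≈ 1.3981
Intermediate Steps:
j = 905970
(-3982893 - 513*(-1075 - 707))/(-3100967 + j) = (-3982893 - 513*(-1075 - 707))/(-3100967 + 905970) = (-3982893 - 513*(-1782))/(-2194997) = (-3982893 + 914166)*(-1/2194997) = -3068727*(-1/2194997) = 3068727/2194997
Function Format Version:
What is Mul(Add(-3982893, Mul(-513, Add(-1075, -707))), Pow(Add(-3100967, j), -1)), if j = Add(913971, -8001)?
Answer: Rational(3068727, 2194997) ≈ 1.3981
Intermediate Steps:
j = 905970
Mul(Add(-3982893, Mul(-513, Add(-1075, -707))), Pow(Add(-3100967, j), -1)) = Mul(Add(-3982893, Mul(-513, Add(-1075, -707))), Pow(Add(-3100967, 905970), -1)) = Mul(Add(-3982893, Mul(-513, -1782)), Pow(-2194997, -1)) = Mul(Add(-3982893, 914166), Rational(-1, 2194997)) = Mul(-3068727, Rational(-1, 2194997)) = Rational(3068727, 2194997)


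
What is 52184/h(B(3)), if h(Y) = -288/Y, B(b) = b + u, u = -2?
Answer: -6523/36 ≈ -181.19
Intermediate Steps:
B(b) = -2 + b (B(b) = b - 2 = -2 + b)
52184/h(B(3)) = 52184/((-288/(-2 + 3))) = 52184/((-288/1)) = 52184/((-288*1)) = 52184/(-288) = 52184*(-1/288) = -6523/36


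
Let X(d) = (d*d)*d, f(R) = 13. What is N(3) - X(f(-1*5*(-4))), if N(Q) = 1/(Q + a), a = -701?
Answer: -1533507/698 ≈ -2197.0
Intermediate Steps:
N(Q) = 1/(-701 + Q) (N(Q) = 1/(Q - 701) = 1/(-701 + Q))
X(d) = d³ (X(d) = d²*d = d³)
N(3) - X(f(-1*5*(-4))) = 1/(-701 + 3) - 1*13³ = 1/(-698) - 1*2197 = -1/698 - 2197 = -1533507/698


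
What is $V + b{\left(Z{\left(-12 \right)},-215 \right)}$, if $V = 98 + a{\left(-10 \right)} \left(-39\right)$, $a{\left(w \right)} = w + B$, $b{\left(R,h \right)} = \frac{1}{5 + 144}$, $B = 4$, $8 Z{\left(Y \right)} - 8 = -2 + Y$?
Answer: $\frac{49469}{149} \approx 332.01$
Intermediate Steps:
$Z{\left(Y \right)} = \frac{3}{4} + \frac{Y}{8}$ ($Z{\left(Y \right)} = 1 + \frac{-2 + Y}{8} = 1 + \left(- \frac{1}{4} + \frac{Y}{8}\right) = \frac{3}{4} + \frac{Y}{8}$)
$b{\left(R,h \right)} = \frac{1}{149}$
$a{\left(w \right)} = 4 + w$ ($a{\left(w \right)} = w + 4 = 4 + w$)
$V = 332$ ($V = 98 + \left(4 - 10\right) \left(-39\right) = 98 - -234 = 98 + 234 = 332$)
$V + b{\left(Z{\left(-12 \right)},-215 \right)} = 332 + \frac{1}{149} = \frac{49469}{149}$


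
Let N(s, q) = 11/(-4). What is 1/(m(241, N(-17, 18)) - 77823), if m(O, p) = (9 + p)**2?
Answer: -16/1244543 ≈ -1.2856e-5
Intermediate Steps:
N(s, q) = -11/4 (N(s, q) = 11*(-1/4) = -11/4)
1/(m(241, N(-17, 18)) - 77823) = 1/((9 - 11/4)**2 - 77823) = 1/((25/4)**2 - 77823) = 1/(625/16 - 77823) = 1/(-1244543/16) = -16/1244543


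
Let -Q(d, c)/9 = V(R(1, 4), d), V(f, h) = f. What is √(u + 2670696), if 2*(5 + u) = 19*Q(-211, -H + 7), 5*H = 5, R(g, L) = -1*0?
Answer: √2670691 ≈ 1634.2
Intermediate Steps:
R(g, L) = 0
H = 1 (H = (⅕)*5 = 1)
Q(d, c) = 0 (Q(d, c) = -9*0 = 0)
u = -5 (u = -5 + (19*0)/2 = -5 + (½)*0 = -5 + 0 = -5)
√(u + 2670696) = √(-5 + 2670696) = √2670691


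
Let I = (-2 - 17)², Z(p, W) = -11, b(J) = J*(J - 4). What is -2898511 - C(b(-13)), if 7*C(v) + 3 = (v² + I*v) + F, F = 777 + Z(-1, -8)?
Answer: -20418962/7 ≈ -2.9170e+6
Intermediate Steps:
b(J) = J*(-4 + J)
I = 361 (I = (-19)² = 361)
F = 766 (F = 777 - 11 = 766)
C(v) = 109 + v²/7 + 361*v/7 (C(v) = -3/7 + ((v² + 361*v) + 766)/7 = -3/7 + (766 + v² + 361*v)/7 = -3/7 + (766/7 + v²/7 + 361*v/7) = 109 + v²/7 + 361*v/7)
-2898511 - C(b(-13)) = -2898511 - (109 + (-13*(-4 - 13))²/7 + 361*(-13*(-4 - 13))/7) = -2898511 - (109 + (-13*(-17))²/7 + 361*(-13*(-17))/7) = -2898511 - (109 + (⅐)*221² + (361/7)*221) = -2898511 - (109 + (⅐)*48841 + 79781/7) = -2898511 - (109 + 48841/7 + 79781/7) = -2898511 - 1*129385/7 = -2898511 - 129385/7 = -20418962/7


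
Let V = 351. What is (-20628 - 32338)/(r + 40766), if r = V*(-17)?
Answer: -52966/34799 ≈ -1.5221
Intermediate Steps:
r = -5967 (r = 351*(-17) = -5967)
(-20628 - 32338)/(r + 40766) = (-20628 - 32338)/(-5967 + 40766) = -52966/34799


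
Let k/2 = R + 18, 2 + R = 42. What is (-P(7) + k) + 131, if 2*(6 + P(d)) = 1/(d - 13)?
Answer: 3037/12 ≈ 253.08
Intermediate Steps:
R = 40 (R = -2 + 42 = 40)
P(d) = -6 + 1/(2*(-13 + d)) (P(d) = -6 + 1/(2*(d - 13)) = -6 + 1/(2*(-13 + d)))
k = 116 (k = 2*(40 + 18) = 2*58 = 116)
(-P(7) + k) + 131 = (-(157 - 12*7)/(2*(-13 + 7)) + 116) + 131 = (-(157 - 84)/(2*(-6)) + 116) + 131 = (-(-1)*73/(2*6) + 116) + 131 = (-1*(-73/12) + 116) + 131 = (73/12 + 116) + 131 = 1465/12 + 131 = 3037/12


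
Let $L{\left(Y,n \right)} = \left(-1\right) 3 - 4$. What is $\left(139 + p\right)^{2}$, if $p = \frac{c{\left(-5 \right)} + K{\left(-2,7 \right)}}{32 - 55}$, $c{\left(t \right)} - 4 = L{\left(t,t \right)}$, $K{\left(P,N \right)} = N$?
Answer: $\frac{10195249}{529} \approx 19273.0$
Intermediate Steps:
$L{\left(Y,n \right)} = -7$ ($L{\left(Y,n \right)} = -3 - 4 = -7$)
$c{\left(t \right)} = -3$ ($c{\left(t \right)} = 4 - 7 = -3$)
$p = - \frac{4}{23}$ ($p = \frac{-3 + 7}{32 - 55} = \frac{4}{-23} = 4 \left(- \frac{1}{23}\right) = - \frac{4}{23} \approx -0.17391$)
$\left(139 + p\right)^{2} = \left(139 - \frac{4}{23}\right)^{2} = \left(\frac{3193}{23}\right)^{2} = \frac{10195249}{529}$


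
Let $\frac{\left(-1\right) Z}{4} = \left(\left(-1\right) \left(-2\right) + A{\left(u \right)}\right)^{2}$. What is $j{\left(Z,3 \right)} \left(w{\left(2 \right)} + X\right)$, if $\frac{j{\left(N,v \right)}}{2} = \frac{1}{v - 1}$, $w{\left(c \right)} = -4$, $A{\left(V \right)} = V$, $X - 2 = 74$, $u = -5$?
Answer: $72$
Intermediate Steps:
$X = 76$ ($X = 2 + 74 = 76$)
$Z = -36$ ($Z = - 4 \left(\left(-1\right) \left(-2\right) - 5\right)^{2} = - 4 \left(2 - 5\right)^{2} = - 4 \left(-3\right)^{2} = \left(-4\right) 9 = -36$)
$j{\left(N,v \right)} = \frac{2}{-1 + v}$ ($j{\left(N,v \right)} = \frac{2}{v - 1} = \frac{2}{-1 + v}$)
$j{\left(Z,3 \right)} \left(w{\left(2 \right)} + X\right) = \frac{2}{-1 + 3} \left(-4 + 76\right) = \frac{2}{2} \cdot 72 = 2 \cdot \frac{1}{2} \cdot 72 = 1 \cdot 72 = 72$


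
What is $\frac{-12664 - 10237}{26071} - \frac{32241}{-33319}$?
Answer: $\frac{7046972}{78969059} \approx 0.089237$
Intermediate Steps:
$\frac{-12664 - 10237}{26071} - \frac{32241}{-33319} = \left(-12664 - 10237\right) \frac{1}{26071} - - \frac{2931}{3029} = \left(-22901\right) \frac{1}{26071} + \frac{2931}{3029} = - \frac{22901}{26071} + \frac{2931}{3029} = \frac{7046972}{78969059}$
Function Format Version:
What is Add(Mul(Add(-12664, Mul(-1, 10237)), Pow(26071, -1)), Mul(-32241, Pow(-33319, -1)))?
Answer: Rational(7046972, 78969059) ≈ 0.089237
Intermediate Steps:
Add(Mul(Add(-12664, Mul(-1, 10237)), Pow(26071, -1)), Mul(-32241, Pow(-33319, -1))) = Add(Mul(Add(-12664, -10237), Rational(1, 26071)), Mul(-32241, Rational(-1, 33319))) = Add(Mul(-22901, Rational(1, 26071)), Rational(2931, 3029)) = Add(Rational(-22901, 26071), Rational(2931, 3029)) = Rational(7046972, 78969059)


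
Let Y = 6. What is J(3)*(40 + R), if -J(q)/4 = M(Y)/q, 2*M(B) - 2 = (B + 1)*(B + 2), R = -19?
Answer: -812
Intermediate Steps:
M(B) = 1 + (1 + B)*(2 + B)/2 (M(B) = 1 + ((B + 1)*(B + 2))/2 = 1 + ((1 + B)*(2 + B))/2 = 1 + (1 + B)*(2 + B)/2)
J(q) = -116/q (J(q) = -4*(2 + (½)*6² + (3/2)*6)/q = -4*(2 + (½)*36 + 9)/q = -4*(2 + 18 + 9)/q = -116/q)
J(3)*(40 + R) = (-116/3)*(40 - 19) = -116*⅓*21 = -116/3*21 = -812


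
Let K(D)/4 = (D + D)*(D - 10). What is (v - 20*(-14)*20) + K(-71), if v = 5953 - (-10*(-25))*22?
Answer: 52061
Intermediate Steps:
v = 453 (v = 5953 - 250*22 = 5953 - 1*5500 = 5953 - 5500 = 453)
K(D) = 8*D*(-10 + D) (K(D) = 4*((D + D)*(D - 10)) = 4*((2*D)*(-10 + D)) = 4*(2*D*(-10 + D)) = 8*D*(-10 + D))
(v - 20*(-14)*20) + K(-71) = (453 - 20*(-14)*20) + 8*(-71)*(-10 - 71) = (453 + 280*20) + 8*(-71)*(-81) = (453 + 5600) + 46008 = 6053 + 46008 = 52061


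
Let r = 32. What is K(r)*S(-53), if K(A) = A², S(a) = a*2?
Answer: -108544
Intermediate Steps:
S(a) = 2*a
K(r)*S(-53) = 32²*(2*(-53)) = 1024*(-106) = -108544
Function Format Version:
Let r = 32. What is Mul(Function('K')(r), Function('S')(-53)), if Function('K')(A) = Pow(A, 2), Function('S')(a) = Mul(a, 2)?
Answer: -108544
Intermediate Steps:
Function('S')(a) = Mul(2, a)
Mul(Function('K')(r), Function('S')(-53)) = Mul(Pow(32, 2), Mul(2, -53)) = Mul(1024, -106) = -108544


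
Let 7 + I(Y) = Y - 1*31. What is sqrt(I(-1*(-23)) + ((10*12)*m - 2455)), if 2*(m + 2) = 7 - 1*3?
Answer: I*sqrt(2470) ≈ 49.699*I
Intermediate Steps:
m = 0 (m = -2 + (7 - 1*3)/2 = -2 + (7 - 3)/2 = -2 + (1/2)*4 = -2 + 2 = 0)
I(Y) = -38 + Y (I(Y) = -7 + (Y - 1*31) = -7 + (Y - 31) = -7 + (-31 + Y) = -38 + Y)
sqrt(I(-1*(-23)) + ((10*12)*m - 2455)) = sqrt((-38 - 1*(-23)) + ((10*12)*0 - 2455)) = sqrt((-38 + 23) + (120*0 - 2455)) = sqrt(-15 + (0 - 2455)) = sqrt(-15 - 2455) = sqrt(-2470) = I*sqrt(2470)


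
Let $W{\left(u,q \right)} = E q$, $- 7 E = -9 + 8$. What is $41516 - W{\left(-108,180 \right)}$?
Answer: $\frac{290432}{7} \approx 41490.0$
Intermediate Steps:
$E = \frac{1}{7}$ ($E = - \frac{-9 + 8}{7} = \left(- \frac{1}{7}\right) \left(-1\right) = \frac{1}{7} \approx 0.14286$)
$W{\left(u,q \right)} = \frac{q}{7}$
$41516 - W{\left(-108,180 \right)} = 41516 - \frac{1}{7} \cdot 180 = 41516 - \frac{180}{7} = \frac{290432}{7}$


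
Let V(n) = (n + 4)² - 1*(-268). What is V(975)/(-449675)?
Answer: -958709/449675 ≈ -2.1320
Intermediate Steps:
V(n) = 268 + (4 + n)² (V(n) = (4 + n)² + 268 = 268 + (4 + n)²)
V(975)/(-449675) = (268 + (4 + 975)²)/(-449675) = (268 + 979²)*(-1/449675) = (268 + 958441)*(-1/449675) = 958709*(-1/449675) = -958709/449675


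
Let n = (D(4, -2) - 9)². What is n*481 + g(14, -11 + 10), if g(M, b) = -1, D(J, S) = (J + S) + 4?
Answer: 4328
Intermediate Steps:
D(J, S) = 4 + J + S
n = 9 (n = ((4 + 4 - 2) - 9)² = (6 - 9)² = (-3)² = 9)
n*481 + g(14, -11 + 10) = 9*481 - 1 = 4329 - 1 = 4328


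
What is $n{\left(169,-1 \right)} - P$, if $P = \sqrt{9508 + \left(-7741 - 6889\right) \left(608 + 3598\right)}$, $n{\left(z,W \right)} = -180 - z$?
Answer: $-349 - 4 i \sqrt{3845267} \approx -349.0 - 7843.7 i$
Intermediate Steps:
$P = 4 i \sqrt{3845267}$ ($P = \sqrt{9508 - 61533780} = \sqrt{-61524272} = 4 i \sqrt{3845267} \approx 7843.7 i$)
$n{\left(169,-1 \right)} - P = \left(-180 - 169\right) - 4 i \sqrt{3845267} = -349 - 4 i \sqrt{3845267}$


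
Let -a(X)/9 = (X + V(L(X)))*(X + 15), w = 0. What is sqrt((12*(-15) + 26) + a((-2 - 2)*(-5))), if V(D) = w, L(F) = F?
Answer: I*sqrt(6454) ≈ 80.337*I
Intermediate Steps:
V(D) = 0
a(X) = -9*X*(15 + X) (a(X) = -9*(X + 0)*(X + 15) = -9*X*(15 + X))
sqrt((12*(-15) + 26) + a((-2 - 2)*(-5))) = sqrt((12*(-15) + 26) + 9*((-2 - 2)*(-5))*(-15 - (-2 - 2)*(-5))) = sqrt((-180 + 26) + 9*(-4*(-5))*(-15 - (-4)*(-5))) = sqrt(-154 + 9*20*(-15 - 1*20)) = sqrt(-154 + 9*20*(-15 - 20)) = sqrt(-154 + 9*20*(-35)) = sqrt(-154 - 6300) = sqrt(-6454) = I*sqrt(6454)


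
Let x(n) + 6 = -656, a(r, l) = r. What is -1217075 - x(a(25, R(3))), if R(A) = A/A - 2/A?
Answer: -1216413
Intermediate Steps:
R(A) = 1 - 2/A
x(n) = -662 (x(n) = -6 - 656 = -662)
-1217075 - x(a(25, R(3))) = -1217075 - 1*(-662) = -1217075 + 662 = -1216413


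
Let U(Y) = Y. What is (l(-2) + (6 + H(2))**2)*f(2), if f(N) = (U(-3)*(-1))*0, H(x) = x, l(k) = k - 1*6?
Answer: 0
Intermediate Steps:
l(k) = -6 + k (l(k) = k - 6 = -6 + k)
f(N) = 0 (f(N) = -3*(-1)*0 = 3*0 = 0)
(l(-2) + (6 + H(2))**2)*f(2) = ((-6 - 2) + (6 + 2)**2)*0 = (-8 + 8**2)*0 = (-8 + 64)*0 = 56*0 = 0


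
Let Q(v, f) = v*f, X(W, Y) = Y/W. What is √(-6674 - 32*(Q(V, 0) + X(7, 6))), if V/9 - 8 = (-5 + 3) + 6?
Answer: I*√328370/7 ≈ 81.862*I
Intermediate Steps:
V = 108 (V = 72 + 9*((-5 + 3) + 6) = 72 + 9*(-2 + 6) = 72 + 9*4 = 72 + 36 = 108)
Q(v, f) = f*v
√(-6674 - 32*(Q(V, 0) + X(7, 6))) = √(-6674 - 32*(0*108 + 6/7)) = √(-6674 - 32*(0 + 6*(⅐))) = √(-6674 - 32*(0 + 6/7)) = √(-6674 - 32*6/7) = √(-6674 - 192/7) = √(-46910/7) = I*√328370/7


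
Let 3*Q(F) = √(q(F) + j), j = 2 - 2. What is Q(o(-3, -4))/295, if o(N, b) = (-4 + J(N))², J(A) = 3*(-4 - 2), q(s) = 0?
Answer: 0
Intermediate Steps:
j = 0
J(A) = -18 (J(A) = 3*(-6) = -18)
o(N, b) = 484 (o(N, b) = (-4 - 18)² = (-22)² = 484)
Q(F) = 0 (Q(F) = √(0 + 0)/3 = √0/3 = (⅓)*0 = 0)
Q(o(-3, -4))/295 = 0/295 = 0*(1/295) = 0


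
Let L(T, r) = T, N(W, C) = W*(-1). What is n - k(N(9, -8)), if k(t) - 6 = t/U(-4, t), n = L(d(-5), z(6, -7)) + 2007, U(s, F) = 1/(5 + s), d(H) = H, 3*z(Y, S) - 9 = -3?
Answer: 2005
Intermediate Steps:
N(W, C) = -W
z(Y, S) = 2 (z(Y, S) = 3 + (⅓)*(-3) = 3 - 1 = 2)
n = 2002 (n = -5 + 2007 = 2002)
k(t) = 6 + t (k(t) = 6 + t/(1/(5 - 4)) = 6 + t/(1/1) = 6 + t/1 = 6 + t*1 = 6 + t)
n - k(N(9, -8)) = 2002 - (6 - 1*9) = 2002 - (6 - 9) = 2002 - 1*(-3) = 2002 + 3 = 2005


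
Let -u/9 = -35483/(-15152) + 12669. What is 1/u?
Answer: -15152/1727965539 ≈ -8.7687e-6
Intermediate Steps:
u = -1727965539/15152 (u = -9*(-35483/(-15152) + 12669) = -9*(-35483*(-1/15152) + 12669) = -9*(35483/15152 + 12669) = -9*191996171/15152 = -1727965539/15152 ≈ -1.1404e+5)
1/u = 1/(-1727965539/15152) = -15152/1727965539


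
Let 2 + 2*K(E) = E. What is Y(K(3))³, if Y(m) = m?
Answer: ⅛ ≈ 0.12500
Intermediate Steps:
K(E) = -1 + E/2
Y(K(3))³ = (-1 + (½)*3)³ = (-1 + 3/2)³ = (½)³ = ⅛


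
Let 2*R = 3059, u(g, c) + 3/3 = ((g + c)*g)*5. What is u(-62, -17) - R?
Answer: 45919/2 ≈ 22960.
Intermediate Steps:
u(g, c) = -1 + 5*g*(c + g) (u(g, c) = -1 + ((g + c)*g)*5 = -1 + ((c + g)*g)*5 = -1 + (g*(c + g))*5 = -1 + 5*g*(c + g))
R = 3059/2 (R = (1/2)*3059 = 3059/2 ≈ 1529.5)
u(-62, -17) - R = (-1 + 5*(-62)**2 + 5*(-17)*(-62)) - 1*3059/2 = (-1 + 5*3844 + 5270) - 3059/2 = (-1 + 19220 + 5270) - 3059/2 = 24489 - 3059/2 = 45919/2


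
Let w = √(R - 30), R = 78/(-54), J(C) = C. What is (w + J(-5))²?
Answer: (15 - I*√283)²/9 ≈ -6.4444 - 56.075*I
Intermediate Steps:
R = -13/9 (R = 78*(-1/54) = -13/9 ≈ -1.4444)
w = I*√283/3 (w = √(-13/9 - 30) = √(-283/9) = I*√283/3 ≈ 5.6075*I)
(w + J(-5))² = (I*√283/3 - 5)² = (-5 + I*√283/3)²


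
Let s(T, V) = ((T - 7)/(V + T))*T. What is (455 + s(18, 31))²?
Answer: 505935049/2401 ≈ 2.1072e+5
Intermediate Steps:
s(T, V) = T*(-7 + T)/(T + V) (s(T, V) = ((-7 + T)/(T + V))*T = T*(-7 + T)/(T + V))
(455 + s(18, 31))² = (455 + 18*(-7 + 18)/(18 + 31))² = (455 + 18*11/49)² = (455 + 18*(1/49)*11)² = (455 + 198/49)² = (22493/49)² = 505935049/2401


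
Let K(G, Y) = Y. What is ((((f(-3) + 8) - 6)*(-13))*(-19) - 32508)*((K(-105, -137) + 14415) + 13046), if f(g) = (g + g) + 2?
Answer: -901746648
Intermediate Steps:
f(g) = 2 + 2*g (f(g) = 2*g + 2 = 2 + 2*g)
((((f(-3) + 8) - 6)*(-13))*(-19) - 32508)*((K(-105, -137) + 14415) + 13046) = (((((2 + 2*(-3)) + 8) - 6)*(-13))*(-19) - 32508)*((-137 + 14415) + 13046) = (((((2 - 6) + 8) - 6)*(-13))*(-19) - 32508)*(14278 + 13046) = ((((-4 + 8) - 6)*(-13))*(-19) - 32508)*27324 = (((4 - 6)*(-13))*(-19) - 32508)*27324 = (-2*(-13)*(-19) - 32508)*27324 = (26*(-19) - 32508)*27324 = (-494 - 32508)*27324 = -33002*27324 = -901746648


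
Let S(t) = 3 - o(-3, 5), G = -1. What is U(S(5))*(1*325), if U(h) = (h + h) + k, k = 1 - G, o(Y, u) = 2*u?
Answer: -3900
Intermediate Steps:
k = 2 (k = 1 - 1*(-1) = 1 + 1 = 2)
S(t) = -7 (S(t) = 3 - 2*5 = 3 - 1*10 = 3 - 10 = -7)
U(h) = 2 + 2*h (U(h) = (h + h) + 2 = 2*h + 2 = 2 + 2*h)
U(S(5))*(1*325) = (2 + 2*(-7))*(1*325) = (2 - 14)*325 = -12*325 = -3900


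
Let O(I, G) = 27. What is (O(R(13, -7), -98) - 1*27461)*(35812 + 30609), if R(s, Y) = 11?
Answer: -1822193714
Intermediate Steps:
(O(R(13, -7), -98) - 1*27461)*(35812 + 30609) = (27 - 1*27461)*(35812 + 30609) = (27 - 27461)*66421 = -27434*66421 = -1822193714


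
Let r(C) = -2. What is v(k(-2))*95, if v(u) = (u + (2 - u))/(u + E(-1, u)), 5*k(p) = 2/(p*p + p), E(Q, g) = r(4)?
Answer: -950/9 ≈ -105.56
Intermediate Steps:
E(Q, g) = -2
k(p) = 2/(5*(p + p**2)) (k(p) = (2/(p*p + p))/5 = (2/(p**2 + p))/5 = (2/(p + p**2))/5 = 2/(5*(p + p**2)))
v(u) = 2/(-2 + u) (v(u) = (u + (2 - u))/(u - 2) = 2/(-2 + u))
v(k(-2))*95 = (2/(-2 + (2/5)/(-2*(1 - 2))))*95 = (2/(-2 + (2/5)*(-1/2)/(-1)))*95 = (2/(-2 + (2/5)*(-1/2)*(-1)))*95 = (2/(-2 + 1/5))*95 = (2/(-9/5))*95 = (2*(-5/9))*95 = -10/9*95 = -950/9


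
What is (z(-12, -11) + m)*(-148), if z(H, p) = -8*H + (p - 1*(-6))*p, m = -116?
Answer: -5180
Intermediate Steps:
z(H, p) = -8*H + p*(6 + p) (z(H, p) = -8*H + (p + 6)*p = -8*H + (6 + p)*p = -8*H + p*(6 + p))
(z(-12, -11) + m)*(-148) = (((-11)² - 8*(-12) + 6*(-11)) - 116)*(-148) = ((121 + 96 - 66) - 116)*(-148) = (151 - 116)*(-148) = 35*(-148) = -5180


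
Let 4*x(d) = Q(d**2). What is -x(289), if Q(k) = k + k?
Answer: -83521/2 ≈ -41761.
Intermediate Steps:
Q(k) = 2*k
x(d) = d**2/2 (x(d) = (2*d**2)/4 = d**2/2)
-x(289) = -289**2/2 = -83521/2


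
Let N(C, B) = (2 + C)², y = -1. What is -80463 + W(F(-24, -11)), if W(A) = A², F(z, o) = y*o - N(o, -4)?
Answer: -75563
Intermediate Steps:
F(z, o) = -o - (2 + o)²
-80463 + W(F(-24, -11)) = -80463 + (-1*(-11) - (2 - 11)²)² = -80463 + (11 - 1*(-9)²)² = -80463 + (11 - 1*81)² = -80463 + (11 - 81)² = -80463 + (-70)² = -80463 + 4900 = -75563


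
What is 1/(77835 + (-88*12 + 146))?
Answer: 1/76925 ≈ 1.3000e-5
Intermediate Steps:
1/(77835 + (-88*12 + 146)) = 1/(77835 + (-1056 + 146)) = 1/(77835 - 910) = 1/76925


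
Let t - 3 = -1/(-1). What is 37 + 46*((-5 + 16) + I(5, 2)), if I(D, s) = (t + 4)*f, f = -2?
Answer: -193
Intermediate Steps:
t = 4 (t = 3 - 1/(-1) = 3 - 1*(-1) = 3 + 1 = 4)
I(D, s) = -16 (I(D, s) = (4 + 4)*(-2) = 8*(-2) = -16)
37 + 46*((-5 + 16) + I(5, 2)) = 37 + 46*((-5 + 16) - 16) = 37 + 46*(11 - 16) = 37 + 46*(-5) = 37 - 230 = -193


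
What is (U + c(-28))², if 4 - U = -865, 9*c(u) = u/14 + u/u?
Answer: 61152400/81 ≈ 7.5497e+5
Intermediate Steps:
c(u) = ⅑ + u/126 (c(u) = (u/14 + u/u)/9 = (u*(1/14) + 1)/9 = (u/14 + 1)/9 = (1 + u/14)/9 = ⅑ + u/126)
U = 869 (U = 4 - 1*(-865) = 4 + 865 = 869)
(U + c(-28))² = (869 + (⅑ + (1/126)*(-28)))² = (869 + (⅑ - 2/9))² = (869 - ⅑)² = (7820/9)² = 61152400/81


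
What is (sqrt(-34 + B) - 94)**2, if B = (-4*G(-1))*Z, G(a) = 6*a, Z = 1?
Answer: (94 - I*sqrt(10))**2 ≈ 8826.0 - 594.51*I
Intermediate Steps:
B = 24 (B = -24*(-1)*1 = -4*(-6)*1 = 24*1 = 24)
(sqrt(-34 + B) - 94)**2 = (sqrt(-34 + 24) - 94)**2 = (sqrt(-10) - 94)**2 = (I*sqrt(10) - 94)**2 = (-94 + I*sqrt(10))**2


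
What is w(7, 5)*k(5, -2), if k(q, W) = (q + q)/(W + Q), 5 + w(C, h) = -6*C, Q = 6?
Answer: -235/2 ≈ -117.50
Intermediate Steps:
w(C, h) = -5 - 6*C
k(q, W) = 2*q/(6 + W) (k(q, W) = (q + q)/(W + 6) = (2*q)/(6 + W) = 2*q/(6 + W))
w(7, 5)*k(5, -2) = (-5 - 6*7)*(2*5/(6 - 2)) = (-5 - 42)*(2*5/4) = -94*5/4 = -47*5/2 = -235/2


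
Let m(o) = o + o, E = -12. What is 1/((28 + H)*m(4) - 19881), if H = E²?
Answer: -1/18505 ≈ -5.4039e-5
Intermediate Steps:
m(o) = 2*o
H = 144 (H = (-12)² = 144)
1/((28 + H)*m(4) - 19881) = 1/((28 + 144)*(2*4) - 19881) = 1/(172*8 - 19881) = 1/(1376 - 19881) = 1/(-18505) = -1/18505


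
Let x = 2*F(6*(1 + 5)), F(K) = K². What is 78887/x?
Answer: 78887/2592 ≈ 30.435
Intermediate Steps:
x = 2592 (x = 2*(6*(1 + 5))² = 2*(6*6)² = 2*36² = 2*1296 = 2592)
78887/x = 78887/2592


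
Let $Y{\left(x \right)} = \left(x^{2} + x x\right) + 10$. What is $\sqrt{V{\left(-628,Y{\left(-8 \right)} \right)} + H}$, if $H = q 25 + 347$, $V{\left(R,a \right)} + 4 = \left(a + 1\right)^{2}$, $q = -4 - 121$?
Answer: $\sqrt{16539} \approx 128.6$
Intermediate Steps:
$Y{\left(x \right)} = 10 + 2 x^{2}$ ($Y{\left(x \right)} = \left(x^{2} + x^{2}\right) + 10 = 2 x^{2} + 10 = 10 + 2 x^{2}$)
$q = -125$
$V{\left(R,a \right)} = -4 + \left(1 + a\right)^{2}$ ($V{\left(R,a \right)} = -4 + \left(a + 1\right)^{2} = -4 + \left(1 + a\right)^{2}$)
$H = -2778$ ($H = \left(-125\right) 25 + 347 = -3125 + 347 = -2778$)
$\sqrt{V{\left(-628,Y{\left(-8 \right)} \right)} + H} = \sqrt{\left(-4 + \left(1 + \left(10 + 2 \left(-8\right)^{2}\right)\right)^{2}\right) - 2778} = \sqrt{\left(-4 + \left(1 + \left(10 + 2 \cdot 64\right)\right)^{2}\right) - 2778} = \sqrt{\left(-4 + \left(1 + \left(10 + 128\right)\right)^{2}\right) - 2778} = \sqrt{\left(-4 + \left(1 + 138\right)^{2}\right) - 2778} = \sqrt{\left(-4 + 139^{2}\right) - 2778} = \sqrt{\left(-4 + 19321\right) - 2778} = \sqrt{19317 - 2778} = \sqrt{16539}$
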